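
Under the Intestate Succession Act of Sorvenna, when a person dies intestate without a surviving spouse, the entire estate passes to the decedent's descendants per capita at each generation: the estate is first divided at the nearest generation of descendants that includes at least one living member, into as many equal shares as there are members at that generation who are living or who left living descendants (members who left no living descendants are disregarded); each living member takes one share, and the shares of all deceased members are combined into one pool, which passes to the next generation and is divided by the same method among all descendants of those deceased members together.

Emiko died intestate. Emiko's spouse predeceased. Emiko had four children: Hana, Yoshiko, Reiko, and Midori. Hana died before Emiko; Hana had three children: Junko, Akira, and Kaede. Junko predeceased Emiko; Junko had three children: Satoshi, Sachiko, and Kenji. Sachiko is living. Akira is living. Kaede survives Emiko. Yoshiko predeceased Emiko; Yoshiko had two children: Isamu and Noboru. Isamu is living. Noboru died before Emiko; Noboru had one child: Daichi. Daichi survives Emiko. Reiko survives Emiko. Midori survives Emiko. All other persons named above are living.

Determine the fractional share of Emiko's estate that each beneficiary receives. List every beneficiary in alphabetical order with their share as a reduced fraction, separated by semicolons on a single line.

Akira 1/10; Daichi 1/20; Isamu 1/10; Kaede 1/10; Kenji 1/20; Midori 1/4; Reiko 1/4; Sachiko 1/20; Satoshi 1/20

There is no surviving spouse, so the entire estate passes to Emiko's descendants per capita at each generation.
At generation 1 (Hana, Yoshiko, Reiko, Midori) there are 4 shares of (1)/4 = 1/4 each.
Living: Reiko and Midori — each takes 1/4.
Deceased: Hana and Yoshiko. Their combined 1/2 is pooled and carried to generation 2.
At generation 2 (Junko, Akira, Kaede, Isamu, Noboru) there are 5 shares of (1/2)/5 = 1/10 each.
Living: Akira, Kaede, and Isamu — each takes 1/10.
Deceased: Junko and Noboru. Their combined 1/5 is pooled and carried to generation 3.
At generation 3 (Satoshi, Sachiko, Kenji, Daichi) there are 4 shares of (1/5)/4 = 1/20 each.
Living: Satoshi, Sachiko, Kenji, and Daichi — each takes 1/20.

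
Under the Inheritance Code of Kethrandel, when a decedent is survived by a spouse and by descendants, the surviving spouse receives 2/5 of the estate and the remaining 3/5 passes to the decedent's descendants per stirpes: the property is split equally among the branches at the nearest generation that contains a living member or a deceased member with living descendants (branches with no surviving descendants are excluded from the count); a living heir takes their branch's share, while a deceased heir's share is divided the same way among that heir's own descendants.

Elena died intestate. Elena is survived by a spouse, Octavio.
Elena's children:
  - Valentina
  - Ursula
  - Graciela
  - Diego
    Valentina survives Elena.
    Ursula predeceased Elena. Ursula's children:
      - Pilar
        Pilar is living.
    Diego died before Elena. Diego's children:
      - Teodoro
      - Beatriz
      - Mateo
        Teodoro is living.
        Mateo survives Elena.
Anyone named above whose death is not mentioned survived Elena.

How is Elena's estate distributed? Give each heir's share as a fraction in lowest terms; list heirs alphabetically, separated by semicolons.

Beatriz 1/20; Graciela 3/20; Mateo 1/20; Octavio 2/5; Pilar 3/20; Teodoro 1/20; Valentina 3/20

Octavio, as surviving spouse, takes 2/5.
The remaining 3/5 passes to Elena's descendants per stirpes.
The 3/5 is divided into 4 equal shares of 3/20 among Valentina, Ursula, Graciela, Diego.
Valentina is living and takes 3/20.
Ursula predeceased; the 3/20 allotted to Ursula's branch passes to Ursula's issue by representation.
Pilar is the sole taker at this level and receives the full 3/20.
Graciela is living and takes 3/20.
Diego predeceased; the 3/20 allotted to Diego's branch passes to Diego's issue by representation.
The 3/20 is divided into 3 equal shares of 1/20 among Teodoro, Beatriz, Mateo.
Teodoro is living and takes 1/20.
Beatriz is living and takes 1/20.
Mateo is living and takes 1/20.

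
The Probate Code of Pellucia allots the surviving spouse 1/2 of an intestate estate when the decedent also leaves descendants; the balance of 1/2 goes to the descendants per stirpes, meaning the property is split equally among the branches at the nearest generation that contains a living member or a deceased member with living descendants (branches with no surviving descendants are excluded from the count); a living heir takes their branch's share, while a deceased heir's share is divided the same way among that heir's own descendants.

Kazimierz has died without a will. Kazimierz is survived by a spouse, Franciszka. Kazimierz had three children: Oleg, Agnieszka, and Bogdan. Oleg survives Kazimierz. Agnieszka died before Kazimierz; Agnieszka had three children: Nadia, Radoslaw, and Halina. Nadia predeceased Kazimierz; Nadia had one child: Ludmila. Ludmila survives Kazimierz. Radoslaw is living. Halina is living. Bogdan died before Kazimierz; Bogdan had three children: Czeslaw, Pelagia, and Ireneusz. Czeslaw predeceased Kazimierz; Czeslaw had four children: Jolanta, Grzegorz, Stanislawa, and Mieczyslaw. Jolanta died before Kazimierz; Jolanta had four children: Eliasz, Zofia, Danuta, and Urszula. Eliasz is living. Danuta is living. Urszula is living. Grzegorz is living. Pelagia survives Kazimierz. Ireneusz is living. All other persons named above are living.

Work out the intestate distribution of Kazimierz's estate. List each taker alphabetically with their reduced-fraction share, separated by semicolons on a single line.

Franciszka, as surviving spouse, takes 1/2.
The remaining 1/2 passes to Kazimierz's descendants per stirpes.
The 1/2 is divided into 3 equal shares of 1/6 among Oleg, Agnieszka, Bogdan.
Oleg is living and takes 1/6.
Agnieszka predeceased; the 1/6 allotted to Agnieszka's branch passes to Agnieszka's issue by representation.
The 1/6 is divided into 3 equal shares of 1/18 among Nadia, Radoslaw, Halina.
Nadia predeceased; the 1/18 allotted to Nadia's branch passes to Nadia's issue by representation.
Ludmila is the sole taker at this level and receives the full 1/18.
Radoslaw is living and takes 1/18.
Halina is living and takes 1/18.
Bogdan predeceased; the 1/6 allotted to Bogdan's branch passes to Bogdan's issue by representation.
The 1/6 is divided into 3 equal shares of 1/18 among Czeslaw, Pelagia, Ireneusz.
Czeslaw predeceased; the 1/18 allotted to Czeslaw's branch passes to Czeslaw's issue by representation.
The 1/18 is divided into 4 equal shares of 1/72 among Jolanta, Grzegorz, Stanislawa, Mieczyslaw.
Jolanta predeceased; the 1/72 allotted to Jolanta's branch passes to Jolanta's issue by representation.
The 1/72 is divided into 4 equal shares of 1/288 among Eliasz, Zofia, Danuta, Urszula.
Eliasz is living and takes 1/288.
Zofia is living and takes 1/288.
Danuta is living and takes 1/288.
Urszula is living and takes 1/288.
Grzegorz is living and takes 1/72.
Stanislawa is living and takes 1/72.
Mieczyslaw is living and takes 1/72.
Pelagia is living and takes 1/18.
Ireneusz is living and takes 1/18.

Danuta 1/288; Eliasz 1/288; Franciszka 1/2; Grzegorz 1/72; Halina 1/18; Ireneusz 1/18; Ludmila 1/18; Mieczyslaw 1/72; Oleg 1/6; Pelagia 1/18; Radoslaw 1/18; Stanislawa 1/72; Urszula 1/288; Zofia 1/288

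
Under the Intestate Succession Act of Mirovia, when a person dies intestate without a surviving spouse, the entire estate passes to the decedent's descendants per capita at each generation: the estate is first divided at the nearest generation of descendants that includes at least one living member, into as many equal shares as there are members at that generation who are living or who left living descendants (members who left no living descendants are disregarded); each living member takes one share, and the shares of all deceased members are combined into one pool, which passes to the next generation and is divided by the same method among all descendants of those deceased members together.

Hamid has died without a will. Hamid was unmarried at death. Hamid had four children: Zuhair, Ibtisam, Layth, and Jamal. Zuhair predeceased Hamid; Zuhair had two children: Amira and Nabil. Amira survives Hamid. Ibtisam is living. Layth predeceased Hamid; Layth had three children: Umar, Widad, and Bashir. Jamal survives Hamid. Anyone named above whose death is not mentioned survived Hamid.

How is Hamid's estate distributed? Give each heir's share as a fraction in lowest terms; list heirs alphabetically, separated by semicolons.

Amira 1/10; Bashir 1/10; Ibtisam 1/4; Jamal 1/4; Nabil 1/10; Umar 1/10; Widad 1/10

There is no surviving spouse, so the entire estate passes to Hamid's descendants per capita at each generation.
At generation 1 (Zuhair, Ibtisam, Layth, Jamal) there are 4 shares of (1)/4 = 1/4 each.
Living: Ibtisam and Jamal — each takes 1/4.
Deceased: Zuhair and Layth. Their combined 1/2 is pooled and carried to generation 2.
At generation 2 (Amira, Nabil, Umar, Widad, Bashir) there are 5 shares of (1/2)/5 = 1/10 each.
Living: Amira, Nabil, Umar, Widad, and Bashir — each takes 1/10.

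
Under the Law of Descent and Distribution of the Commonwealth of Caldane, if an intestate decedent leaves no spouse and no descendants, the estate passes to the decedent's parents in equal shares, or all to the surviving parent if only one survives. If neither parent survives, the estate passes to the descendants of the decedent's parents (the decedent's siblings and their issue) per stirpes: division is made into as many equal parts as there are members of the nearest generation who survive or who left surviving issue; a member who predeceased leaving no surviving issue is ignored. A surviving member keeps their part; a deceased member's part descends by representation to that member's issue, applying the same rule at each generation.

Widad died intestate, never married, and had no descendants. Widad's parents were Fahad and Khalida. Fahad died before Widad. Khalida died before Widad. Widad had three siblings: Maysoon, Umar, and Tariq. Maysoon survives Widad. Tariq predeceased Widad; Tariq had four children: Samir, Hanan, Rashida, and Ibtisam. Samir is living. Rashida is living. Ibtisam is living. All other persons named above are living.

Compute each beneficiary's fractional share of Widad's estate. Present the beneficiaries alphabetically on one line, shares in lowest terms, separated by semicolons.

Hanan 1/12; Ibtisam 1/12; Maysoon 1/3; Rashida 1/12; Samir 1/12; Umar 1/3

Neither parent survives and there are no descendants, so the estate passes to Widad's siblings and their issue per stirpes.
The estate is divided into 3 equal shares of 1/3 among Maysoon, Umar, Tariq.
Maysoon is living and takes 1/3.
Umar is living and takes 1/3.
Tariq predeceased; the 1/3 allotted to Tariq's branch passes to Tariq's issue by representation.
The 1/3 is divided into 4 equal shares of 1/12 among Samir, Hanan, Rashida, Ibtisam.
Samir is living and takes 1/12.
Hanan is living and takes 1/12.
Rashida is living and takes 1/12.
Ibtisam is living and takes 1/12.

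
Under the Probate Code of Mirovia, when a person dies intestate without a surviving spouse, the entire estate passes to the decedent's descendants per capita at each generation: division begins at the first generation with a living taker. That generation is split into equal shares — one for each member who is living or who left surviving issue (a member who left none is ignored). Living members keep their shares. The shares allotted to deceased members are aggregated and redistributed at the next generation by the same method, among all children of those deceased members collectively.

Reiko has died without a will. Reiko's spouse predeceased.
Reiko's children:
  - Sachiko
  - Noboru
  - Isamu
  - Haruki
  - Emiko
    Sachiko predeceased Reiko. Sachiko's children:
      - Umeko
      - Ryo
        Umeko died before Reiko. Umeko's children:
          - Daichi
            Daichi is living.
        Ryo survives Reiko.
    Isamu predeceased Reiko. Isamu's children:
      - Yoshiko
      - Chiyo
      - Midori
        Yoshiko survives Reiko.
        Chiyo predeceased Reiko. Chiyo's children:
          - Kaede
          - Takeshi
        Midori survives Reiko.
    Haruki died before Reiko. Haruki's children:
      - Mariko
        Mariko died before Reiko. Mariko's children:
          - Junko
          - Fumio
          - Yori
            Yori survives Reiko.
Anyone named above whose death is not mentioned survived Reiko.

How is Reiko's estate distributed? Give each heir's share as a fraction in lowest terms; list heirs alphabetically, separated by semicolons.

Daichi 1/20; Emiko 1/5; Fumio 1/20; Junko 1/20; Kaede 1/20; Midori 1/10; Noboru 1/5; Ryo 1/10; Takeshi 1/20; Yori 1/20; Yoshiko 1/10

There is no surviving spouse, so the entire estate passes to Reiko's descendants per capita at each generation.
At generation 1 (Sachiko, Noboru, Isamu, Haruki, Emiko) there are 5 shares of (1)/5 = 1/5 each.
Living: Noboru and Emiko — each takes 1/5.
Deceased: Sachiko, Isamu, and Haruki. Their combined 3/5 is pooled and carried to generation 2.
At generation 2 (Umeko, Ryo, Yoshiko, Chiyo, Midori, Mariko) there are 6 shares of (3/5)/6 = 1/10 each.
Living: Ryo, Yoshiko, and Midori — each takes 1/10.
Deceased: Umeko, Chiyo, and Mariko. Their combined 3/10 is pooled and carried to generation 3.
At generation 3 (Daichi, Kaede, Takeshi, Junko, Fumio, Yori) there are 6 shares of (3/10)/6 = 1/20 each.
Living: Daichi, Kaede, Takeshi, Junko, Fumio, and Yori — each takes 1/20.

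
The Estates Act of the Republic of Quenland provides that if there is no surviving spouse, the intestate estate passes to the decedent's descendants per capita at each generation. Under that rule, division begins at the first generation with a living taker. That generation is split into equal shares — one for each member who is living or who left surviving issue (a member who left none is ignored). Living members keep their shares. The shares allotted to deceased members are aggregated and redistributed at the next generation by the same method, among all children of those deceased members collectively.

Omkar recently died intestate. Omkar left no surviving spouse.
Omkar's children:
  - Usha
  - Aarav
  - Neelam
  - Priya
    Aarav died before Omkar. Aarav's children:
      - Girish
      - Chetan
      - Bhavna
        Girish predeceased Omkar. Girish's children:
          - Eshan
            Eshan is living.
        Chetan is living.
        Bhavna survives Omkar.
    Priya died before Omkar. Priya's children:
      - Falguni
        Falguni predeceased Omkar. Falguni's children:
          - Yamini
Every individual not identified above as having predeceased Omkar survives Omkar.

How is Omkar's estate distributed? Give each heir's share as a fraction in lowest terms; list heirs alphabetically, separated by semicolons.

There is no surviving spouse, so the entire estate passes to Omkar's descendants per capita at each generation.
At generation 1 (Usha, Aarav, Neelam, Priya) there are 4 shares of (1)/4 = 1/4 each.
Living: Usha and Neelam — each takes 1/4.
Deceased: Aarav and Priya. Their combined 1/2 is pooled and carried to generation 2.
At generation 2 (Girish, Chetan, Bhavna, Falguni) there are 4 shares of (1/2)/4 = 1/8 each.
Living: Chetan and Bhavna — each takes 1/8.
Deceased: Girish and Falguni. Their combined 1/4 is pooled and carried to generation 3.
At generation 3 (Eshan, Yamini) there are 2 shares of (1/4)/2 = 1/8 each.
Living: Eshan and Yamini — each takes 1/8.

Bhavna 1/8; Chetan 1/8; Eshan 1/8; Neelam 1/4; Usha 1/4; Yamini 1/8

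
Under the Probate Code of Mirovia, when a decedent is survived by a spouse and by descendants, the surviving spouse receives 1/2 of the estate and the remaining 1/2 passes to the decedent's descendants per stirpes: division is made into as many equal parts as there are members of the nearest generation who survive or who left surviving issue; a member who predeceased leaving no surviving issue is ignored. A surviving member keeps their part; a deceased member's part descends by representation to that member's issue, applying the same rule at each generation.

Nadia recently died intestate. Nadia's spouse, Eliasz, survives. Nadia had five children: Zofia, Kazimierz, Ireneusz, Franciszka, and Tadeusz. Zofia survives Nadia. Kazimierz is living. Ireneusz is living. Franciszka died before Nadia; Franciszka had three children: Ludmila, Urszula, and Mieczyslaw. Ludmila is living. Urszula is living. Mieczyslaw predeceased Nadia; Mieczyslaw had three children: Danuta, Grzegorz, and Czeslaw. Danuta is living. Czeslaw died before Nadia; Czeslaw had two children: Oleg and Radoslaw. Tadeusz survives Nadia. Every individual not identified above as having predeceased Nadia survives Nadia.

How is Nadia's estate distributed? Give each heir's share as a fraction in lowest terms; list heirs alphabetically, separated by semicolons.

Eliasz, as surviving spouse, takes 1/2.
The remaining 1/2 passes to Nadia's descendants per stirpes.
The 1/2 is divided into 5 equal shares of 1/10 among Zofia, Kazimierz, Ireneusz, Franciszka, Tadeusz.
Zofia is living and takes 1/10.
Kazimierz is living and takes 1/10.
Ireneusz is living and takes 1/10.
Franciszka predeceased; the 1/10 allotted to Franciszka's branch passes to Franciszka's issue by representation.
The 1/10 is divided into 3 equal shares of 1/30 among Ludmila, Urszula, Mieczyslaw.
Ludmila is living and takes 1/30.
Urszula is living and takes 1/30.
Mieczyslaw predeceased; the 1/30 allotted to Mieczyslaw's branch passes to Mieczyslaw's issue by representation.
The 1/30 is divided into 3 equal shares of 1/90 among Danuta, Grzegorz, Czeslaw.
Danuta is living and takes 1/90.
Grzegorz is living and takes 1/90.
Czeslaw predeceased; the 1/90 allotted to Czeslaw's branch passes to Czeslaw's issue by representation.
The 1/90 is divided into 2 equal shares of 1/180 among Oleg, Radoslaw.
Oleg is living and takes 1/180.
Radoslaw is living and takes 1/180.
Tadeusz is living and takes 1/10.

Danuta 1/90; Eliasz 1/2; Grzegorz 1/90; Ireneusz 1/10; Kazimierz 1/10; Ludmila 1/30; Oleg 1/180; Radoslaw 1/180; Tadeusz 1/10; Urszula 1/30; Zofia 1/10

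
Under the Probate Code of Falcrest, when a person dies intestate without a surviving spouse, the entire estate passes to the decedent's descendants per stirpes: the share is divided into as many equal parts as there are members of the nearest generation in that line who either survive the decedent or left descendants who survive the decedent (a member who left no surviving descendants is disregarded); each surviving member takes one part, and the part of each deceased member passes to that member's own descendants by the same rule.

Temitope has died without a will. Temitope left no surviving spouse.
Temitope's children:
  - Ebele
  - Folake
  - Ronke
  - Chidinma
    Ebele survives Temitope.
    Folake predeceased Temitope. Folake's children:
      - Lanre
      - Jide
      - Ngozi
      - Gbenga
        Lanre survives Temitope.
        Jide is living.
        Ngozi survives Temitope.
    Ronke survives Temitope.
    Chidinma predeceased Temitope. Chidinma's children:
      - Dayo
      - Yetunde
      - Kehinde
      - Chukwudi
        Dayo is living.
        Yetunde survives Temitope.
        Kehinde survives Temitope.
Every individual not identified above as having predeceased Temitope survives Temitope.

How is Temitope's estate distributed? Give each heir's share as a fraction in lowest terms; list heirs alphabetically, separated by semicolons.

Chukwudi 1/16; Dayo 1/16; Ebele 1/4; Gbenga 1/16; Jide 1/16; Kehinde 1/16; Lanre 1/16; Ngozi 1/16; Ronke 1/4; Yetunde 1/16

There is no surviving spouse, so the entire estate passes to Temitope's descendants per stirpes.
The estate is divided into 4 equal shares of 1/4 among Ebele, Folake, Ronke, Chidinma.
Ebele is living and takes 1/4.
Folake predeceased; the 1/4 allotted to Folake's branch passes to Folake's issue by representation.
The 1/4 is divided into 4 equal shares of 1/16 among Lanre, Jide, Ngozi, Gbenga.
Lanre is living and takes 1/16.
Jide is living and takes 1/16.
Ngozi is living and takes 1/16.
Gbenga is living and takes 1/16.
Ronke is living and takes 1/4.
Chidinma predeceased; the 1/4 allotted to Chidinma's branch passes to Chidinma's issue by representation.
The 1/4 is divided into 4 equal shares of 1/16 among Dayo, Yetunde, Kehinde, Chukwudi.
Dayo is living and takes 1/16.
Yetunde is living and takes 1/16.
Kehinde is living and takes 1/16.
Chukwudi is living and takes 1/16.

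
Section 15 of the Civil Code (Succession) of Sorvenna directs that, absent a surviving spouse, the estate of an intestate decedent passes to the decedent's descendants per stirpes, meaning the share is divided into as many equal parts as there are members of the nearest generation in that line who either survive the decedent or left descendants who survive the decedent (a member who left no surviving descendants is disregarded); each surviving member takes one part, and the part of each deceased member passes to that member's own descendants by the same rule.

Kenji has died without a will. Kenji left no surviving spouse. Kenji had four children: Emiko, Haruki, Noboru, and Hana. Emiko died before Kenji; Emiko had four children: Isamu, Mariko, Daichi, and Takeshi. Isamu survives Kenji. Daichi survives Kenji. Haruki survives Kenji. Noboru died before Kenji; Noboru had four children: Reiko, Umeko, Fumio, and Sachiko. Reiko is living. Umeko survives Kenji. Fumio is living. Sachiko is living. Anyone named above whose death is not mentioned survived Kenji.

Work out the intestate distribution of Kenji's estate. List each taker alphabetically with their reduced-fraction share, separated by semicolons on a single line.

There is no surviving spouse, so the entire estate passes to Kenji's descendants per stirpes.
The estate is divided into 4 equal shares of 1/4 among Emiko, Haruki, Noboru, Hana.
Emiko predeceased; the 1/4 allotted to Emiko's branch passes to Emiko's issue by representation.
The 1/4 is divided into 4 equal shares of 1/16 among Isamu, Mariko, Daichi, Takeshi.
Isamu is living and takes 1/16.
Mariko is living and takes 1/16.
Daichi is living and takes 1/16.
Takeshi is living and takes 1/16.
Haruki is living and takes 1/4.
Noboru predeceased; the 1/4 allotted to Noboru's branch passes to Noboru's issue by representation.
The 1/4 is divided into 4 equal shares of 1/16 among Reiko, Umeko, Fumio, Sachiko.
Reiko is living and takes 1/16.
Umeko is living and takes 1/16.
Fumio is living and takes 1/16.
Sachiko is living and takes 1/16.
Hana is living and takes 1/4.

Daichi 1/16; Fumio 1/16; Hana 1/4; Haruki 1/4; Isamu 1/16; Mariko 1/16; Reiko 1/16; Sachiko 1/16; Takeshi 1/16; Umeko 1/16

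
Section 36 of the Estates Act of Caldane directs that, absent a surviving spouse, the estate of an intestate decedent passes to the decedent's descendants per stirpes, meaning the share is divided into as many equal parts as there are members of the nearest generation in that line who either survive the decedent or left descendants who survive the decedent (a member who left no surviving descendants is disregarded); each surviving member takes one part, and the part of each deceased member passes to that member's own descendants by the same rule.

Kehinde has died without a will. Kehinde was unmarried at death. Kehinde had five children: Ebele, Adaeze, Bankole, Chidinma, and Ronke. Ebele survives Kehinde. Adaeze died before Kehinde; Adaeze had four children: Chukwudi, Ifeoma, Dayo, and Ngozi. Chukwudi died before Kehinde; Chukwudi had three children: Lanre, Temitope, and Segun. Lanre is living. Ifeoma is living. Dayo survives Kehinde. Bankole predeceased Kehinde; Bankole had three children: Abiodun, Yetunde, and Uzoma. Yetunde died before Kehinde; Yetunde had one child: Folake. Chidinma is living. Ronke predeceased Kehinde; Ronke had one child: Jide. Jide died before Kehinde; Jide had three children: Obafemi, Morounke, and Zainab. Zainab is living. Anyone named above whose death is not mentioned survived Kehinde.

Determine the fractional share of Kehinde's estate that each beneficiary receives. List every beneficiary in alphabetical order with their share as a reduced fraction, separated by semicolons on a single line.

Abiodun 1/15; Chidinma 1/5; Dayo 1/20; Ebele 1/5; Folake 1/15; Ifeoma 1/20; Lanre 1/60; Morounke 1/15; Ngozi 1/20; Obafemi 1/15; Segun 1/60; Temitope 1/60; Uzoma 1/15; Zainab 1/15

There is no surviving spouse, so the entire estate passes to Kehinde's descendants per stirpes.
The estate is divided into 5 equal shares of 1/5 among Ebele, Adaeze, Bankole, Chidinma, Ronke.
Ebele is living and takes 1/5.
Adaeze predeceased; the 1/5 allotted to Adaeze's branch passes to Adaeze's issue by representation.
The 1/5 is divided into 4 equal shares of 1/20 among Chukwudi, Ifeoma, Dayo, Ngozi.
Chukwudi predeceased; the 1/20 allotted to Chukwudi's branch passes to Chukwudi's issue by representation.
The 1/20 is divided into 3 equal shares of 1/60 among Lanre, Temitope, Segun.
Lanre is living and takes 1/60.
Temitope is living and takes 1/60.
Segun is living and takes 1/60.
Ifeoma is living and takes 1/20.
Dayo is living and takes 1/20.
Ngozi is living and takes 1/20.
Bankole predeceased; the 1/5 allotted to Bankole's branch passes to Bankole's issue by representation.
The 1/5 is divided into 3 equal shares of 1/15 among Abiodun, Yetunde, Uzoma.
Abiodun is living and takes 1/15.
Yetunde predeceased; the 1/15 allotted to Yetunde's branch passes to Yetunde's issue by representation.
Folake is the sole taker at this level and receives the full 1/15.
Uzoma is living and takes 1/15.
Chidinma is living and takes 1/5.
Ronke predeceased; the 1/5 allotted to Ronke's branch passes to Ronke's issue by representation.
Jide's line is the sole branch at this level, so the full 1/5 passes to Jide's issue by representation.
The 1/5 is divided into 3 equal shares of 1/15 among Obafemi, Morounke, Zainab.
Obafemi is living and takes 1/15.
Morounke is living and takes 1/15.
Zainab is living and takes 1/15.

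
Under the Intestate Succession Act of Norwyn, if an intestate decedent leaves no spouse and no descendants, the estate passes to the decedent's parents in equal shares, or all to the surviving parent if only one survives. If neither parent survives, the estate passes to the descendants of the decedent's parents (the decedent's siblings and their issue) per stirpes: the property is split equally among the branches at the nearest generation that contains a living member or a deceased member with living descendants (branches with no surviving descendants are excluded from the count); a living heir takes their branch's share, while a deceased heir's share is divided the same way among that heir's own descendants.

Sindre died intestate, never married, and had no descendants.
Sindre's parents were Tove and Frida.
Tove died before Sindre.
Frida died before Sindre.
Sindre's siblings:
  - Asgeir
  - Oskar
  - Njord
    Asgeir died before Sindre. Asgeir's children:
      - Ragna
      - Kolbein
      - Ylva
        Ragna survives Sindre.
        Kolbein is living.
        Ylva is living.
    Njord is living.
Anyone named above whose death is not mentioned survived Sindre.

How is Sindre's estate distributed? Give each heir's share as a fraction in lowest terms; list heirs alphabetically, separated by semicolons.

Kolbein 1/9; Njord 1/3; Oskar 1/3; Ragna 1/9; Ylva 1/9

Neither parent survives and there are no descendants, so the estate passes to Sindre's siblings and their issue per stirpes.
The estate is divided into 3 equal shares of 1/3 among Asgeir, Oskar, Njord.
Asgeir predeceased; the 1/3 allotted to Asgeir's branch passes to Asgeir's issue by representation.
The 1/3 is divided into 3 equal shares of 1/9 among Ragna, Kolbein, Ylva.
Ragna is living and takes 1/9.
Kolbein is living and takes 1/9.
Ylva is living and takes 1/9.
Oskar is living and takes 1/3.
Njord is living and takes 1/3.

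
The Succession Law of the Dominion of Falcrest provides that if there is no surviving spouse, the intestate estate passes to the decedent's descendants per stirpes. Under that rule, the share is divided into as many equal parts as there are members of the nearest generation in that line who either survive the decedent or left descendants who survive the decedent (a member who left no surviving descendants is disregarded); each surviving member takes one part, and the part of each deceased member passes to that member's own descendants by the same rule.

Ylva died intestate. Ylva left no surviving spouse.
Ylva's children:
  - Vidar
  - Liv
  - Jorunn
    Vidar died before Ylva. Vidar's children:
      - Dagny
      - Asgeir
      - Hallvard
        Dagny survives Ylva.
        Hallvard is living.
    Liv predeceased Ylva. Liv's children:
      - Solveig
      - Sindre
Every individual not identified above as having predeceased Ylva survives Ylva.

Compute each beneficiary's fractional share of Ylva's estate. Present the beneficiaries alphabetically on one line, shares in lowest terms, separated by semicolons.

There is no surviving spouse, so the entire estate passes to Ylva's descendants per stirpes.
The estate is divided into 3 equal shares of 1/3 among Vidar, Liv, Jorunn.
Vidar predeceased; the 1/3 allotted to Vidar's branch passes to Vidar's issue by representation.
The 1/3 is divided into 3 equal shares of 1/9 among Dagny, Asgeir, Hallvard.
Dagny is living and takes 1/9.
Asgeir is living and takes 1/9.
Hallvard is living and takes 1/9.
Liv predeceased; the 1/3 allotted to Liv's branch passes to Liv's issue by representation.
The 1/3 is divided into 2 equal shares of 1/6 among Solveig, Sindre.
Solveig is living and takes 1/6.
Sindre is living and takes 1/6.
Jorunn is living and takes 1/3.

Asgeir 1/9; Dagny 1/9; Hallvard 1/9; Jorunn 1/3; Sindre 1/6; Solveig 1/6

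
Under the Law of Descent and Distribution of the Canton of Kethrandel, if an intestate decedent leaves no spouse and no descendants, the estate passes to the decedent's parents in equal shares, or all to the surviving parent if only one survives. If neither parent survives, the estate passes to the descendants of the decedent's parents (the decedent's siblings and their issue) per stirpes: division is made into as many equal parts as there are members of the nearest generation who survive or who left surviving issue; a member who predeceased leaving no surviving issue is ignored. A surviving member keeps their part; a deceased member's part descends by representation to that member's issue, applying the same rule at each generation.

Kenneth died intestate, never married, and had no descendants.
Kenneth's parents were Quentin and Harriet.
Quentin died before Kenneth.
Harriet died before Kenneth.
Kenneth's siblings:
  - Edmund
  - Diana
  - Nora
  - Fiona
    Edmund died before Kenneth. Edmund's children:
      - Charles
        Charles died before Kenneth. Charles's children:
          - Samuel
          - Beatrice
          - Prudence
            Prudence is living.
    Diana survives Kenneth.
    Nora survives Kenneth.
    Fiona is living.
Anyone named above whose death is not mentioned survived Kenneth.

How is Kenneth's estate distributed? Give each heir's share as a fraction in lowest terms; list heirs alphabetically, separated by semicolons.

Neither parent survives and there are no descendants, so the estate passes to Kenneth's siblings and their issue per stirpes.
The estate is divided into 4 equal shares of 1/4 among Edmund, Diana, Nora, Fiona.
Edmund predeceased; the 1/4 allotted to Edmund's branch passes to Edmund's issue by representation.
Charles's line is the sole branch at this level, so the full 1/4 passes to Charles's issue by representation.
The 1/4 is divided into 3 equal shares of 1/12 among Samuel, Beatrice, Prudence.
Samuel is living and takes 1/12.
Beatrice is living and takes 1/12.
Prudence is living and takes 1/12.
Diana is living and takes 1/4.
Nora is living and takes 1/4.
Fiona is living and takes 1/4.

Beatrice 1/12; Diana 1/4; Fiona 1/4; Nora 1/4; Prudence 1/12; Samuel 1/12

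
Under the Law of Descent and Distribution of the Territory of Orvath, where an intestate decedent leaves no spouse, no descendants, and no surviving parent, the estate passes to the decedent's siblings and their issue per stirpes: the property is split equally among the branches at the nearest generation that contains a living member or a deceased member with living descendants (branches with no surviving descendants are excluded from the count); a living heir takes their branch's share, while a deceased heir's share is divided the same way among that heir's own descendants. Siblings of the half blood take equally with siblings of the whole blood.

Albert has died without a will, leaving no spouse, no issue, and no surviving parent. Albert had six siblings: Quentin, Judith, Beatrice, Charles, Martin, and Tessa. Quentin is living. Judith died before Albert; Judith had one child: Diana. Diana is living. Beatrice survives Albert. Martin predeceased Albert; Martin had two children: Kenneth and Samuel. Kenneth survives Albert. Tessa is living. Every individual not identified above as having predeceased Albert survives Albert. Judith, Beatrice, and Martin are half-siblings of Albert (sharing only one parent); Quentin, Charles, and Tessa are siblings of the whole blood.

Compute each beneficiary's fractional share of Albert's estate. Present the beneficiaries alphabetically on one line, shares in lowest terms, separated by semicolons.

No spouse, descendants, or parent survives, so the estate passes to Albert's siblings per stirpes.
Half-blood and whole-blood siblings take equally under the stated rule.
The estate is divided into 6 equal shares of 1/6 among Quentin, Judith, Beatrice, Charles, Martin, Tessa.
Quentin is living and takes 1/6.
Judith predeceased; the 1/6 allotted to Judith's branch passes to Judith's issue by representation.
Diana is the sole taker at this level and receives the full 1/6.
Beatrice is living and takes 1/6.
Charles is living and takes 1/6.
Martin predeceased; the 1/6 allotted to Martin's branch passes to Martin's issue by representation.
The 1/6 is divided into 2 equal shares of 1/12 among Kenneth, Samuel.
Kenneth is living and takes 1/12.
Samuel is living and takes 1/12.
Tessa is living and takes 1/6.

Beatrice 1/6; Charles 1/6; Diana 1/6; Kenneth 1/12; Quentin 1/6; Samuel 1/12; Tessa 1/6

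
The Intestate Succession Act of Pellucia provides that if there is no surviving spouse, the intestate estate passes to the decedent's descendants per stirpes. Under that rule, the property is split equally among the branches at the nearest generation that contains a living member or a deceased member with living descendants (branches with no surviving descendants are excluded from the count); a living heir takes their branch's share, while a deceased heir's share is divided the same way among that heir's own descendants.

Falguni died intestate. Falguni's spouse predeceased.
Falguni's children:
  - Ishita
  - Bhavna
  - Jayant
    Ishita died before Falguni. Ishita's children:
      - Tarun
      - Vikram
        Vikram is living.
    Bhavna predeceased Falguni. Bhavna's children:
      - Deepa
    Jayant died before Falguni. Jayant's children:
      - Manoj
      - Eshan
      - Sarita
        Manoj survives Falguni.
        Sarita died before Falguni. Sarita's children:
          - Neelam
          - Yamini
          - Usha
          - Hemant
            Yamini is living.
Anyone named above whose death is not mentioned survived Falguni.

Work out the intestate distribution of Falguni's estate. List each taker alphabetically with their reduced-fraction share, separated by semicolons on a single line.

Deepa 1/3; Eshan 1/9; Hemant 1/36; Manoj 1/9; Neelam 1/36; Tarun 1/6; Usha 1/36; Vikram 1/6; Yamini 1/36

There is no surviving spouse, so the entire estate passes to Falguni's descendants per stirpes.
The estate is divided into 3 equal shares of 1/3 among Ishita, Bhavna, Jayant.
Ishita predeceased; the 1/3 allotted to Ishita's branch passes to Ishita's issue by representation.
The 1/3 is divided into 2 equal shares of 1/6 among Tarun, Vikram.
Tarun is living and takes 1/6.
Vikram is living and takes 1/6.
Bhavna predeceased; the 1/3 allotted to Bhavna's branch passes to Bhavna's issue by representation.
Deepa is the sole taker at this level and receives the full 1/3.
Jayant predeceased; the 1/3 allotted to Jayant's branch passes to Jayant's issue by representation.
The 1/3 is divided into 3 equal shares of 1/9 among Manoj, Eshan, Sarita.
Manoj is living and takes 1/9.
Eshan is living and takes 1/9.
Sarita predeceased; the 1/9 allotted to Sarita's branch passes to Sarita's issue by representation.
The 1/9 is divided into 4 equal shares of 1/36 among Neelam, Yamini, Usha, Hemant.
Neelam is living and takes 1/36.
Yamini is living and takes 1/36.
Usha is living and takes 1/36.
Hemant is living and takes 1/36.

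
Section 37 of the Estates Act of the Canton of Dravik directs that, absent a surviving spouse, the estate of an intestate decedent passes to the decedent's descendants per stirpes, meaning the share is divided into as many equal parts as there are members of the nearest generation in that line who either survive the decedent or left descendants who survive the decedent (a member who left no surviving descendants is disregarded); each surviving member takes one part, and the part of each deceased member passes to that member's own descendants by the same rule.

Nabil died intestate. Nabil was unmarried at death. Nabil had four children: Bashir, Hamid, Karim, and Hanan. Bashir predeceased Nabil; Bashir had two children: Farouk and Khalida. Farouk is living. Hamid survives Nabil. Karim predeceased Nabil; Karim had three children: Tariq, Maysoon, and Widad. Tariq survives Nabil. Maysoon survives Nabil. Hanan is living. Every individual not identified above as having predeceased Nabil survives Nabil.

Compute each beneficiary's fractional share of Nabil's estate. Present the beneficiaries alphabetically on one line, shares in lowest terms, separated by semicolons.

Farouk 1/8; Hamid 1/4; Hanan 1/4; Khalida 1/8; Maysoon 1/12; Tariq 1/12; Widad 1/12

There is no surviving spouse, so the entire estate passes to Nabil's descendants per stirpes.
The estate is divided into 4 equal shares of 1/4 among Bashir, Hamid, Karim, Hanan.
Bashir predeceased; the 1/4 allotted to Bashir's branch passes to Bashir's issue by representation.
The 1/4 is divided into 2 equal shares of 1/8 among Farouk, Khalida.
Farouk is living and takes 1/8.
Khalida is living and takes 1/8.
Hamid is living and takes 1/4.
Karim predeceased; the 1/4 allotted to Karim's branch passes to Karim's issue by representation.
The 1/4 is divided into 3 equal shares of 1/12 among Tariq, Maysoon, Widad.
Tariq is living and takes 1/12.
Maysoon is living and takes 1/12.
Widad is living and takes 1/12.
Hanan is living and takes 1/4.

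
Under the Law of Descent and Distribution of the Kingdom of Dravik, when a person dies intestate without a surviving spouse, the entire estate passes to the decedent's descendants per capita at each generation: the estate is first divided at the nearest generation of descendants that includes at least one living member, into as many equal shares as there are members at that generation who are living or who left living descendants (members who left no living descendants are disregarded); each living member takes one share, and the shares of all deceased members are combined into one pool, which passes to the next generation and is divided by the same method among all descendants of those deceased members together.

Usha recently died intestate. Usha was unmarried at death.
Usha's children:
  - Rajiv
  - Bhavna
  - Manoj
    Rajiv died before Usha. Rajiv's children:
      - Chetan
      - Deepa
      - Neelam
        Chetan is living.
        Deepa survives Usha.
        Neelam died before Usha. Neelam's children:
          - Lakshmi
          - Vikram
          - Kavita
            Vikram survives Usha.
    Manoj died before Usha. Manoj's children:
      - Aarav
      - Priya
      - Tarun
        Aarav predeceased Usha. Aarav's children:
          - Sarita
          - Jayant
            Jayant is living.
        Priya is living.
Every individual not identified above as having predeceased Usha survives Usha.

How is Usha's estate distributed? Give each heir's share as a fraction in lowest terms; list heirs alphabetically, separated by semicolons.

There is no surviving spouse, so the entire estate passes to Usha's descendants per capita at each generation.
At generation 1 (Rajiv, Bhavna, Manoj) there are 3 shares of (1)/3 = 1/3 each.
Living: Bhavna — each takes 1/3.
Deceased: Rajiv and Manoj. Their combined 2/3 is pooled and carried to generation 2.
At generation 2 (Chetan, Deepa, Neelam, Aarav, Priya, Tarun) there are 6 shares of (2/3)/6 = 1/9 each.
Living: Chetan, Deepa, Priya, and Tarun — each takes 1/9.
Deceased: Neelam and Aarav. Their combined 2/9 is pooled and carried to generation 3.
At generation 3 (Lakshmi, Vikram, Kavita, Sarita, Jayant) there are 5 shares of (2/9)/5 = 2/45 each.
Living: Lakshmi, Vikram, Kavita, Sarita, and Jayant — each takes 2/45.

Bhavna 1/3; Chetan 1/9; Deepa 1/9; Jayant 2/45; Kavita 2/45; Lakshmi 2/45; Priya 1/9; Sarita 2/45; Tarun 1/9; Vikram 2/45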